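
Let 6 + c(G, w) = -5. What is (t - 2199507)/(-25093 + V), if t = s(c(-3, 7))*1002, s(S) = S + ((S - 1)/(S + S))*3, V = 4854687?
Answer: -24297783/53125534 ≈ -0.45737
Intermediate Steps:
c(G, w) = -11 (c(G, w) = -6 - 5 = -11)
s(S) = S + 3*(-1 + S)/(2*S) (s(S) = S + ((-1 + S)/((2*S)))*3 = S + ((-1 + S)*(1/(2*S)))*3 = S + ((-1 + S)/(2*S))*3 = S + 3*(-1 + S)/(2*S))
t = -103206/11 (t = (3/2 - 11 - 3/2/(-11))*1002 = (3/2 - 11 - 3/2*(-1/11))*1002 = (3/2 - 11 + 3/22)*1002 = -103/11*1002 = -103206/11 ≈ -9382.4)
(t - 2199507)/(-25093 + V) = (-103206/11 - 2199507)/(-25093 + 4854687) = -24297783/11/4829594 = -24297783/11*1/4829594 = -24297783/53125534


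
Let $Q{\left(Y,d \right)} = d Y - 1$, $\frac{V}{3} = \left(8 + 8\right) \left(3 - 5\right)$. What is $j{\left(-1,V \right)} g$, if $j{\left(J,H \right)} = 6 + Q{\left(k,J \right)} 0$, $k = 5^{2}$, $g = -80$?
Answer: $-480$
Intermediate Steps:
$V = -96$ ($V = 3 \left(8 + 8\right) \left(3 - 5\right) = 3 \cdot 16 \left(-2\right) = 3 \left(-32\right) = -96$)
$k = 25$
$Q{\left(Y,d \right)} = -1 + Y d$ ($Q{\left(Y,d \right)} = Y d - 1 = -1 + Y d$)
$j{\left(J,H \right)} = 6$ ($j{\left(J,H \right)} = 6 + \left(-1 + 25 J\right) 0 = 6 + 0 = 6$)
$j{\left(-1,V \right)} g = 6 \left(-80\right) = -480$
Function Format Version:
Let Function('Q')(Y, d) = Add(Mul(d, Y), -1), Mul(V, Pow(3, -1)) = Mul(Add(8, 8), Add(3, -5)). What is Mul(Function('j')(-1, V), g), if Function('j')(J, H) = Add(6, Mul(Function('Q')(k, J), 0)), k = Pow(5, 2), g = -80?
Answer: -480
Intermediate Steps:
V = -96 (V = Mul(3, Mul(Add(8, 8), Add(3, -5))) = Mul(3, Mul(16, -2)) = Mul(3, -32) = -96)
k = 25
Function('Q')(Y, d) = Add(-1, Mul(Y, d)) (Function('Q')(Y, d) = Add(Mul(Y, d), -1) = Add(-1, Mul(Y, d)))
Function('j')(J, H) = 6 (Function('j')(J, H) = Add(6, Mul(Add(-1, Mul(25, J)), 0)) = Add(6, 0) = 6)
Mul(Function('j')(-1, V), g) = Mul(6, -80) = -480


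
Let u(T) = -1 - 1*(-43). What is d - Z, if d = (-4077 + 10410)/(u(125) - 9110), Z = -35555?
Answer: 322406407/9068 ≈ 35554.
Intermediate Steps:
u(T) = 42 (u(T) = -1 + 43 = 42)
d = -6333/9068 (d = (-4077 + 10410)/(42 - 9110) = 6333/(-9068) = 6333*(-1/9068) = -6333/9068 ≈ -0.69839)
d - Z = -6333/9068 - 1*(-35555) = -6333/9068 + 35555 = 322406407/9068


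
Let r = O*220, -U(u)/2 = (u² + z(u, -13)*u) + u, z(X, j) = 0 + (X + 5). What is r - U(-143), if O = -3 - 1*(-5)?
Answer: 80520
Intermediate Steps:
O = 2 (O = -3 + 5 = 2)
z(X, j) = 5 + X (z(X, j) = 0 + (5 + X) = 5 + X)
U(u) = -2*u - 2*u² - 2*u*(5 + u) (U(u) = -2*((u² + (5 + u)*u) + u) = -2*((u² + u*(5 + u)) + u) = -2*(u + u² + u*(5 + u)) = -2*u - 2*u² - 2*u*(5 + u))
r = 440 (r = 2*220 = 440)
r - U(-143) = 440 - (-4)*(-143)*(3 - 143) = 440 - (-4)*(-143)*(-140) = 440 - 1*(-80080) = 440 + 80080 = 80520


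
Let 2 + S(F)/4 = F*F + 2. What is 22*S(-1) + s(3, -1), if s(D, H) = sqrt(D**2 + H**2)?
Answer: 88 + sqrt(10) ≈ 91.162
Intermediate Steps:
S(F) = 4*F**2 (S(F) = -8 + 4*(F*F + 2) = -8 + 4*(F**2 + 2) = -8 + 4*(2 + F**2) = -8 + (8 + 4*F**2) = 4*F**2)
22*S(-1) + s(3, -1) = 22*(4*(-1)**2) + sqrt(3**2 + (-1)**2) = 22*(4*1) + sqrt(9 + 1) = 22*4 + sqrt(10) = 88 + sqrt(10)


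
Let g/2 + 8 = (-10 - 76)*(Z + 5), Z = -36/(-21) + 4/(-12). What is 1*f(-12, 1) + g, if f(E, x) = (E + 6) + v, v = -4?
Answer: -23594/21 ≈ -1123.5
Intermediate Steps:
Z = 29/21 (Z = -36*(-1/21) + 4*(-1/12) = 12/7 - ⅓ = 29/21 ≈ 1.3810)
f(E, x) = 2 + E (f(E, x) = (E + 6) - 4 = (6 + E) - 4 = 2 + E)
g = -23384/21 (g = -16 + 2*((-10 - 76)*(29/21 + 5)) = -16 + 2*(-86*134/21) = -16 + 2*(-11524/21) = -16 - 23048/21 = -23384/21 ≈ -1113.5)
1*f(-12, 1) + g = 1*(2 - 12) - 23384/21 = 1*(-10) - 23384/21 = -10 - 23384/21 = -23594/21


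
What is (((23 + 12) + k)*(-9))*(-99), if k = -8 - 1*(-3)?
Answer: 26730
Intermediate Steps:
k = -5 (k = -8 + 3 = -5)
(((23 + 12) + k)*(-9))*(-99) = (((23 + 12) - 5)*(-9))*(-99) = ((35 - 5)*(-9))*(-99) = (30*(-9))*(-99) = -270*(-99) = 26730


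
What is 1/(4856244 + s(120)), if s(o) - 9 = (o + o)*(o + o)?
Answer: 1/4913853 ≈ 2.0351e-7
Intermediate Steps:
s(o) = 9 + 4*o² (s(o) = 9 + (o + o)*(o + o) = 9 + (2*o)*(2*o) = 9 + 4*o²)
1/(4856244 + s(120)) = 1/(4856244 + (9 + 4*120²)) = 1/(4856244 + (9 + 4*14400)) = 1/(4856244 + (9 + 57600)) = 1/(4856244 + 57609) = 1/4913853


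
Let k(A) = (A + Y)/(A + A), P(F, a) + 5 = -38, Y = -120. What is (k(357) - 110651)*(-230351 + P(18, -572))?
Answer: 3033696752223/119 ≈ 2.5493e+10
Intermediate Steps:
P(F, a) = -43 (P(F, a) = -5 - 38 = -43)
k(A) = (-120 + A)/(2*A) (k(A) = (A - 120)/(A + A) = (-120 + A)/((2*A)) = (-120 + A)*(1/(2*A)) = (-120 + A)/(2*A))
(k(357) - 110651)*(-230351 + P(18, -572)) = ((1/2)*(-120 + 357)/357 - 110651)*(-230351 - 43) = ((1/2)*(1/357)*237 - 110651)*(-230394) = (79/238 - 110651)*(-230394) = -26334859/238*(-230394) = 3033696752223/119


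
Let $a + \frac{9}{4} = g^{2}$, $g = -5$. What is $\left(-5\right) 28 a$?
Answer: $-3185$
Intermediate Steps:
$a = \frac{91}{4}$ ($a = - \frac{9}{4} + \left(-5\right)^{2} = - \frac{9}{4} + 25 = \frac{91}{4} \approx 22.75$)
$\left(-5\right) 28 a = \left(-5\right) 28 \cdot \frac{91}{4} = \left(-140\right) \frac{91}{4} = -3185$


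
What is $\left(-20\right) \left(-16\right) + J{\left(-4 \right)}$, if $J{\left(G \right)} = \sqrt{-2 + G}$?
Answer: $320 + i \sqrt{6} \approx 320.0 + 2.4495 i$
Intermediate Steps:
$\left(-20\right) \left(-16\right) + J{\left(-4 \right)} = \left(-20\right) \left(-16\right) + \sqrt{-2 - 4} = 320 + \sqrt{-6} = 320 + i \sqrt{6}$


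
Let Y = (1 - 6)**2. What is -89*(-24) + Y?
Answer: 2161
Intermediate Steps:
Y = 25 (Y = (-5)**2 = 25)
-89*(-24) + Y = -89*(-24) + 25 = 2136 + 25 = 2161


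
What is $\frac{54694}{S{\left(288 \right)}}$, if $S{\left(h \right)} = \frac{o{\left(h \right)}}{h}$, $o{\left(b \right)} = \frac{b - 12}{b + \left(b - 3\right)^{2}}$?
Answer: $4652109936$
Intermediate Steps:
$o{\left(b \right)} = \frac{-12 + b}{b + \left(-3 + b\right)^{2}}$
$S{\left(h \right)} = \frac{-12 + h}{h \left(h + \left(-3 + h\right)^{2}\right)}$ ($S{\left(h \right)} = \frac{\frac{1}{h + \left(-3 + h\right)^{2}} \left(-12 + h\right)}{h} = \frac{-12 + h}{h \left(h + \left(-3 + h\right)^{2}\right)}$)
$\frac{54694}{S{\left(288 \right)}} = \frac{54694}{\frac{1}{288} \frac{1}{288 + \left(-3 + 288\right)^{2}} \left(-12 + 288\right)} = \frac{54694}{\frac{1}{288} \frac{1}{288 + 285^{2}} \cdot 276} = \frac{54694}{\frac{1}{288} \frac{1}{288 + 81225} \cdot 276} = \frac{54694}{\frac{1}{288} \cdot \frac{1}{81513} \cdot 276} = \frac{54694}{\frac{23}{1956312}} = 54694 \cdot \frac{1956312}{23} = 4652109936$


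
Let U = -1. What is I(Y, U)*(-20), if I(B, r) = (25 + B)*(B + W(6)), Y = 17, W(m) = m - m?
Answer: -14280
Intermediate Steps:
W(m) = 0
I(B, r) = B*(25 + B) (I(B, r) = (25 + B)*(B + 0) = (25 + B)*B = B*(25 + B))
I(Y, U)*(-20) = (17*(25 + 17))*(-20) = (17*42)*(-20) = 714*(-20) = -14280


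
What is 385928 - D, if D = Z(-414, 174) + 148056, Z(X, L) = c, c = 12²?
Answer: 237728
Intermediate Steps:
c = 144
Z(X, L) = 144
D = 148200 (D = 144 + 148056 = 148200)
385928 - D = 385928 - 1*148200 = 385928 - 148200 = 237728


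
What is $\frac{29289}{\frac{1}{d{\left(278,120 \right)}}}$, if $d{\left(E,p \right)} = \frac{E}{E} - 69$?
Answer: $-1991652$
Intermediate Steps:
$d{\left(E,p \right)} = -68$ ($d{\left(E,p \right)} = 1 - 69 = -68$)
$\frac{29289}{\frac{1}{d{\left(278,120 \right)}}} = \frac{29289}{\frac{1}{-68}} = \frac{29289}{- \frac{1}{68}} = 29289 \left(-68\right) = -1991652$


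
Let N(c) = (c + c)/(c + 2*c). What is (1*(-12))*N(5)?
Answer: -8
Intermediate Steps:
N(c) = ⅔ (N(c) = (2*c)/((3*c)) = (2*c)*(1/(3*c)) = ⅔)
(1*(-12))*N(5) = (1*(-12))*(⅔) = -12*⅔ = -8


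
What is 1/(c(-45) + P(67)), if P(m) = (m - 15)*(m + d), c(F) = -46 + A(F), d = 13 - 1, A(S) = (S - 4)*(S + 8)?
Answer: 1/5875 ≈ 0.00017021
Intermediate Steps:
A(S) = (-4 + S)*(8 + S)
d = 12
c(F) = -78 + F² + 4*F (c(F) = -46 + (-32 + F² + 4*F) = -78 + F² + 4*F)
P(m) = (-15 + m)*(12 + m) (P(m) = (m - 15)*(m + 12) = (-15 + m)*(12 + m))
1/(c(-45) + P(67)) = 1/((-78 + (-45)² + 4*(-45)) + (-180 + 67² - 3*67)) = 1/((-78 + 2025 - 180) + (-180 + 4489 - 201)) = 1/(1767 + 4108) = 1/5875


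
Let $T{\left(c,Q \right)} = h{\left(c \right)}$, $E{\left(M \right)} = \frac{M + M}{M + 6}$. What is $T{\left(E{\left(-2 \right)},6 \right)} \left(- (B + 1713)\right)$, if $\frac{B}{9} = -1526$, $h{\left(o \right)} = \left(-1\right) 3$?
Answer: $-36063$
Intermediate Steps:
$h{\left(o \right)} = -3$
$E{\left(M \right)} = \frac{2 M}{6 + M}$
$T{\left(c,Q \right)} = -3$
$B = -13734$ ($B = 9 \left(-1526\right) = -13734$)
$T{\left(E{\left(-2 \right)},6 \right)} \left(- (B + 1713)\right) = - 3 \left(- (-13734 + 1713)\right) = - 3 \left(\left(-1\right) \left(-12021\right)\right) = \left(-3\right) 12021 = -36063$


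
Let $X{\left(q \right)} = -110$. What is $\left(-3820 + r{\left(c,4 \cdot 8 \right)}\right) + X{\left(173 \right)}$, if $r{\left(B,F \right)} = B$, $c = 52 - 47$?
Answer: $-3925$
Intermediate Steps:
$c = 5$ ($c = 52 - 47 = 5$)
$\left(-3820 + r{\left(c,4 \cdot 8 \right)}\right) + X{\left(173 \right)} = \left(-3820 + 5\right) - 110 = -3815 - 110 = -3925$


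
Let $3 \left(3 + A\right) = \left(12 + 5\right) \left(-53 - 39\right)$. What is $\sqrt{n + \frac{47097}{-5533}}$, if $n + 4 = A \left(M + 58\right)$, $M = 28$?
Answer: $\frac{i \sqrt{12427685591739}}{16599} \approx 212.38 i$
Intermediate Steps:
$A = - \frac{1573}{3}$ ($A = -3 + \frac{\left(12 + 5\right) \left(-53 - 39\right)}{3} = -3 + \frac{17 \left(-92\right)}{3} = -3 + \frac{1}{3} \left(-1564\right) = -3 - \frac{1564}{3} = - \frac{1573}{3} \approx -524.33$)
$n = - \frac{135290}{3}$ ($n = -4 - \frac{1573 \left(28 + 58\right)}{3} = -4 - \frac{135278}{3} = - \frac{135290}{3} \approx -45097.0$)
$\sqrt{n + \frac{47097}{-5533}} = \sqrt{- \frac{135290}{3} + \frac{47097}{-5533}} = \sqrt{- \frac{135290}{3} + 47097 \left(- \frac{1}{5533}\right)} = \sqrt{- \frac{135290}{3} - \frac{47097}{5533}} = \sqrt{- \frac{748700861}{16599}} = \frac{i \sqrt{12427685591739}}{16599}$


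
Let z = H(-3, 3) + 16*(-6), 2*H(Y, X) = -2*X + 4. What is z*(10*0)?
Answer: 0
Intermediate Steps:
H(Y, X) = 2 - X (H(Y, X) = (-2*X + 4)/2 = (4 - 2*X)/2 = 2 - X)
z = -97 (z = (2 - 1*3) + 16*(-6) = (2 - 3) - 96 = -1 - 96 = -97)
z*(10*0) = -970*0 = -97*0 = 0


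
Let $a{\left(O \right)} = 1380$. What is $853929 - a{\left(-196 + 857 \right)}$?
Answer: $852549$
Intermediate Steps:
$853929 - a{\left(-196 + 857 \right)} = 853929 - 1380 = 852549$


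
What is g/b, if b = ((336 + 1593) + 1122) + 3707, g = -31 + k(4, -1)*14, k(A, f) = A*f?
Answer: -87/6758 ≈ -0.012874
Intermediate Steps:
g = -87 (g = -31 + (4*(-1))*14 = -31 - 4*14 = -31 - 56 = -87)
b = 6758 (b = (1929 + 1122) + 3707 = 3051 + 3707 = 6758)
g/b = -87/6758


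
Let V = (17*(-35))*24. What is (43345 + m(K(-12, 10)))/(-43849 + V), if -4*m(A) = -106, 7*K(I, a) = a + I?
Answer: -86743/116258 ≈ -0.74613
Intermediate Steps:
K(I, a) = I/7 + a/7 (K(I, a) = (a + I)/7 = (I + a)/7 = I/7 + a/7)
V = -14280 (V = -595*24 = -14280)
m(A) = 53/2 (m(A) = -¼*(-106) = 53/2)
(43345 + m(K(-12, 10)))/(-43849 + V) = (43345 + 53/2)/(-43849 - 14280) = (86743/2)/(-58129) = (86743/2)*(-1/58129) = -86743/116258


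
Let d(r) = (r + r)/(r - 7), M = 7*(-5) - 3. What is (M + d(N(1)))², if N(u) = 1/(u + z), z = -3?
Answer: 322624/225 ≈ 1433.9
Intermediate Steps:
M = -38 (M = -35 - 3 = -38)
N(u) = 1/(-3 + u) (N(u) = 1/(u - 3) = 1/(-3 + u))
d(r) = 2*r/(-7 + r) (d(r) = (2*r)/(-7 + r) = 2*r/(-7 + r))
(M + d(N(1)))² = (-38 + 2/((-3 + 1)*(-7 + 1/(-3 + 1))))² = (-38 + 2/(-2*(-7 + 1/(-2))))² = (-38 + 2*(-½)/(-7 - ½))² = (-38 + 2*(-½)/(-15/2))² = (-38 + 2*(-½)*(-2/15))² = (-38 + 2/15)² = (-568/15)² = 322624/225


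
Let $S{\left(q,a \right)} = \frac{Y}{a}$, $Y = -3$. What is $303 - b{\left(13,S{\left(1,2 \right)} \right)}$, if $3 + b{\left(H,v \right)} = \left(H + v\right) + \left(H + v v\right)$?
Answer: $\frac{1117}{4} \approx 279.25$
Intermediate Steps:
$S{\left(q,a \right)} = - \frac{3}{a}$
$b{\left(H,v \right)} = -3 + v + v^{2} + 2 H$ ($b{\left(H,v \right)} = -3 + \left(\left(H + v\right) + \left(H + v v\right)\right) = -3 + \left(\left(H + v\right) + \left(H + v^{2}\right)\right) = -3 + \left(v + v^{2} + 2 H\right) = -3 + v + v^{2} + 2 H$)
$303 - b{\left(13,S{\left(1,2 \right)} \right)} = 303 - \left(-3 - \frac{3}{2} + \left(- \frac{3}{2}\right)^{2} + 2 \cdot 13\right) = 303 - \left(-3 - \frac{3}{2} + \left(\left(-3\right) \frac{1}{2}\right)^{2} + 26\right) = 303 - \left(-3 - \frac{3}{2} + \left(- \frac{3}{2}\right)^{2} + 26\right) = 303 - \left(-3 - \frac{3}{2} + \frac{9}{4} + 26\right) = 303 - \frac{95}{4} = \frac{1117}{4}$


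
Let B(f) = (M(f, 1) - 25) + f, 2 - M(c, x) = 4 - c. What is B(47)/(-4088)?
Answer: -67/4088 ≈ -0.016389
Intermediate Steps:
M(c, x) = -2 + c (M(c, x) = 2 - (4 - c) = 2 + (-4 + c) = -2 + c)
B(f) = -27 + 2*f (B(f) = ((-2 + f) - 25) + f = (-27 + f) + f = -27 + 2*f)
B(47)/(-4088) = (-27 + 2*47)/(-4088) = (-27 + 94)*(-1/4088) = 67*(-1/4088) = -67/4088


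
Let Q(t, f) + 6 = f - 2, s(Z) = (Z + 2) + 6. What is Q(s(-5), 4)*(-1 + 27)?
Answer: -104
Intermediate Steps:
s(Z) = 8 + Z (s(Z) = (2 + Z) + 6 = 8 + Z)
Q(t, f) = -8 + f (Q(t, f) = -6 + (f - 2) = -6 + (-2 + f) = -8 + f)
Q(s(-5), 4)*(-1 + 27) = (-8 + 4)*(-1 + 27) = -4*26 = -104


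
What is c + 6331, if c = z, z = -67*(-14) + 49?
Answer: 7318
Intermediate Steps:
z = 987 (z = 938 + 49 = 987)
c = 987
c + 6331 = 987 + 6331 = 7318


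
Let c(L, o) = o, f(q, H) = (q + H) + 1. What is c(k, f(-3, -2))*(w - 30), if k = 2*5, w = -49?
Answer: 316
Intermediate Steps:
f(q, H) = 1 + H + q (f(q, H) = (H + q) + 1 = 1 + H + q)
k = 10
c(k, f(-3, -2))*(w - 30) = (1 - 2 - 3)*(-49 - 30) = -4*(-79) = 316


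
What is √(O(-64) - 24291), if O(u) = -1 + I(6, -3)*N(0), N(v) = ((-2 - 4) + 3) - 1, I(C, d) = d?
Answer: 2*I*√6070 ≈ 155.82*I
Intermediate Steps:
N(v) = -4 (N(v) = (-6 + 3) - 1 = -3 - 1 = -4)
O(u) = 11 (O(u) = -1 - 3*(-4) = -1 + 12 = 11)
√(O(-64) - 24291) = √(11 - 24291) = √(-24280) = 2*I*√6070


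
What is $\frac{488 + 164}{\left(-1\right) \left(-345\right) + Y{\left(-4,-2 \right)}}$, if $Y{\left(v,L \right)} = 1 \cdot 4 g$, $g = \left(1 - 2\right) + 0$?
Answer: $\frac{652}{341} \approx 1.912$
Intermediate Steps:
$g = -1$ ($g = -1 + 0 = -1$)
$Y{\left(v,L \right)} = -4$ ($Y{\left(v,L \right)} = 1 \cdot 4 \left(-1\right) = 4 \left(-1\right) = -4$)
$\frac{488 + 164}{\left(-1\right) \left(-345\right) + Y{\left(-4,-2 \right)}} = \frac{488 + 164}{\left(-1\right) \left(-345\right) - 4} = \frac{652}{345 - 4} = \frac{652}{341}$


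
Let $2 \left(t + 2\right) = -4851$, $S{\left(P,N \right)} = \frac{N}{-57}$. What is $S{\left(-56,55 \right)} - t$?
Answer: $\frac{276625}{114} \approx 2426.5$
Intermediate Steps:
$S{\left(P,N \right)} = - \frac{N}{57}$ ($S{\left(P,N \right)} = N \left(- \frac{1}{57}\right) = - \frac{N}{57}$)
$t = - \frac{4855}{2}$ ($t = -2 + \frac{1}{2} \left(-4851\right) = -2 - \frac{4851}{2} = - \frac{4855}{2} \approx -2427.5$)
$S{\left(-56,55 \right)} - t = \left(- \frac{1}{57}\right) 55 - - \frac{4855}{2} = - \frac{55}{57} + \frac{4855}{2} = \frac{276625}{114}$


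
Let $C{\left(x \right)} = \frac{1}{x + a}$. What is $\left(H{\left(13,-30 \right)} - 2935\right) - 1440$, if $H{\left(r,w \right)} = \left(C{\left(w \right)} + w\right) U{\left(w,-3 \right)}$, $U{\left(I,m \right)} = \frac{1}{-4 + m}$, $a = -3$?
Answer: $- \frac{1009634}{231} \approx -4370.7$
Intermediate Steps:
$C{\left(x \right)} = \frac{1}{-3 + x}$ ($C{\left(x \right)} = \frac{1}{x - 3} = \frac{1}{-3 + x}$)
$H{\left(r,w \right)} = - \frac{w}{7} - \frac{1}{7 \left(-3 + w\right)}$ ($H{\left(r,w \right)} = \frac{\frac{1}{-3 + w} + w}{-4 - 3} = \frac{w + \frac{1}{-3 + w}}{-7} = \left(w + \frac{1}{-3 + w}\right) \left(- \frac{1}{7}\right) = - \frac{w}{7} - \frac{1}{7 \left(-3 + w\right)}$)
$\left(H{\left(13,-30 \right)} - 2935\right) - 1440 = \left(\frac{-1 - - 30 \left(-3 - 30\right)}{7 \left(-3 - 30\right)} - 2935\right) - 1440 = \left(\frac{-1 - \left(-30\right) \left(-33\right)}{7 \left(-33\right)} - 2935\right) - 1440 = \left(\frac{1}{7} \left(- \frac{1}{33}\right) \left(-1 - 990\right) - 2935\right) - 1440 = \left(\frac{1}{7} \left(- \frac{1}{33}\right) \left(-991\right) - 2935\right) - 1440 = \left(\frac{991}{231} - 2935\right) - 1440 = - \frac{676994}{231} - 1440 = - \frac{1009634}{231}$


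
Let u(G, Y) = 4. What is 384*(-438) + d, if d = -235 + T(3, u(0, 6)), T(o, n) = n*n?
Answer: -168411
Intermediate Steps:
T(o, n) = n²
d = -219 (d = -235 + 4² = -235 + 16 = -219)
384*(-438) + d = 384*(-438) - 219 = -168192 - 219 = -168411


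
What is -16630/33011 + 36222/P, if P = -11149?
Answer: -1381132312/368039639 ≈ -3.7527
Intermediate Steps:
-16630/33011 + 36222/P = -16630/33011 + 36222/(-11149) = -16630*1/33011 + 36222*(-1/11149) = -16630/33011 - 36222/11149 = -1381132312/368039639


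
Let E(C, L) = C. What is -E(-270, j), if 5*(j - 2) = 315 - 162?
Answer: 270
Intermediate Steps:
j = 163/5 (j = 2 + (315 - 162)/5 = 2 + (⅕)*153 = 2 + 153/5 = 163/5 ≈ 32.600)
-E(-270, j) = -1*(-270) = 270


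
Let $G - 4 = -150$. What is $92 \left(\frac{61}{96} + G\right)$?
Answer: $- \frac{320965}{24} \approx -13374.0$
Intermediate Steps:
$G = -146$ ($G = 4 - 150 = -146$)
$92 \left(\frac{61}{96} + G\right) = 92 \left(\frac{61}{96} - 146\right) = 92 \left(- \frac{13955}{96}\right) = - \frac{320965}{24}$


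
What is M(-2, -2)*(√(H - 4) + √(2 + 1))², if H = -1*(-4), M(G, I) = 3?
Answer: 9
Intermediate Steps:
H = 4
M(-2, -2)*(√(H - 4) + √(2 + 1))² = 3*(√(4 - 4) + √(2 + 1))² = 3*(√0 + √3)² = 3*(0 + √3)² = 3*(√3)² = 3*3 = 9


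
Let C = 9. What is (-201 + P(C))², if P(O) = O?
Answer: 36864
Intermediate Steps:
(-201 + P(C))² = (-201 + 9)² = (-192)² = 36864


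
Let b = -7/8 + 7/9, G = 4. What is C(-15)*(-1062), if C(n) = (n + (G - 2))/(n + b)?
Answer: -994032/1087 ≈ -914.47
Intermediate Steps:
b = -7/72 (b = -7*⅛ + 7*(⅑) = -7/8 + 7/9 = -7/72 ≈ -0.097222)
C(n) = (2 + n)/(-7/72 + n) (C(n) = (n + (4 - 2))/(n - 7/72) = (n + 2)/(-7/72 + n) = (2 + n)/(-7/72 + n))
C(-15)*(-1062) = (72*(2 - 15)/(-7 + 72*(-15)))*(-1062) = (72*(-13)/(-7 - 1080))*(-1062) = (72*(-13)/(-1087))*(-1062) = (72*(-1/1087)*(-13))*(-1062) = (936/1087)*(-1062) = -994032/1087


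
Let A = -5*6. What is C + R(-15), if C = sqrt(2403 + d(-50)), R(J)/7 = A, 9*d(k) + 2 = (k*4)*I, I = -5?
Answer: -210 + 5*sqrt(905)/3 ≈ -159.86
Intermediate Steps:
d(k) = -2/9 - 20*k/9 (d(k) = -2/9 + ((k*4)*(-5))/9 = -2/9 + ((4*k)*(-5))/9 = -2/9 + (-20*k)/9 = -2/9 - 20*k/9)
A = -30
R(J) = -210 (R(J) = 7*(-30) = -210)
C = 5*sqrt(905)/3 (C = sqrt(2403 + (-2/9 - 20/9*(-50))) = sqrt(2403 + (-2/9 + 1000/9)) = sqrt(2403 + 998/9) = sqrt(22625/9) = 5*sqrt(905)/3 ≈ 50.139)
C + R(-15) = 5*sqrt(905)/3 - 210 = -210 + 5*sqrt(905)/3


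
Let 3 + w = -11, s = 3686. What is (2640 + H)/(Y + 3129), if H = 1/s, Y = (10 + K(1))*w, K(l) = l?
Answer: 9731041/10965850 ≈ 0.88739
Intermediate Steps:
w = -14 (w = -3 - 11 = -14)
Y = -154 (Y = (10 + 1)*(-14) = 11*(-14) = -154)
H = 1/3686 ≈ 0.00027130
(2640 + H)/(Y + 3129) = (2640 + 1/3686)/(-154 + 3129) = (9731041/3686)/2975 = (9731041/3686)*(1/2975) = 9731041/10965850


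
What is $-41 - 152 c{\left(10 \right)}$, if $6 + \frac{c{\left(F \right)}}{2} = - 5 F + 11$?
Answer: $13639$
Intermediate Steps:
$c{\left(F \right)} = 10 - 10 F$ ($c{\left(F \right)} = -12 + 2 \left(- 5 F + 11\right) = -12 + 2 \left(11 - 5 F\right) = -12 - \left(-22 + 10 F\right) = 10 - 10 F$)
$-41 - 152 c{\left(10 \right)} = -41 - 152 \left(10 - 100\right) = -41 - -13680 = -41 + 13680 = 13639$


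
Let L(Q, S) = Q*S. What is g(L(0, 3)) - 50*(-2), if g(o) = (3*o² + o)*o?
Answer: 100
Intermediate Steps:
g(o) = o*(o + 3*o²) (g(o) = (o + 3*o²)*o = o*(o + 3*o²))
g(L(0, 3)) - 50*(-2) = (0*3)²*(1 + 3*(0*3)) - 50*(-2) = 0²*(1 + 3*0) + 100 = 0*(1 + 0) + 100 = 0*1 + 100 = 0 + 100 = 100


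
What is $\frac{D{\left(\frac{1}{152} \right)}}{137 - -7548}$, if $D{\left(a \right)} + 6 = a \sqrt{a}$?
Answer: $- \frac{6}{7685} + \frac{\sqrt{38}}{88777120} \approx -0.00078067$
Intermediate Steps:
$D{\left(a \right)} = -6 + a^{\frac{3}{2}}$ ($D{\left(a \right)} = -6 + a \sqrt{a} = -6 + a^{\frac{3}{2}}$)
$\frac{D{\left(\frac{1}{152} \right)}}{137 - -7548} = \frac{-6 + \left(\frac{1}{152}\right)^{\frac{3}{2}}}{137 - -7548} = \frac{-6 + \left(\frac{1}{152}\right)^{\frac{3}{2}}}{137 + 7548} = \frac{-6 + \frac{\sqrt{38}}{11552}}{7685} = \left(-6 + \frac{\sqrt{38}}{11552}\right) \frac{1}{7685} = - \frac{6}{7685} + \frac{\sqrt{38}}{88777120}$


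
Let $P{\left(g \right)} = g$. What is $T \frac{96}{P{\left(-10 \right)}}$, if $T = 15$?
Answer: $-144$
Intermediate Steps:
$T \frac{96}{P{\left(-10 \right)}} = 15 \frac{96}{-10} = 15 \cdot 96 \left(- \frac{1}{10}\right) = 15 \left(- \frac{48}{5}\right) = -144$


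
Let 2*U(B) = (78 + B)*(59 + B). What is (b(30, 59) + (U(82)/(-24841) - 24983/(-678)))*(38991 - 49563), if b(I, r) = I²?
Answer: -27788384057006/2807033 ≈ -9.8996e+6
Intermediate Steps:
U(B) = (59 + B)*(78 + B)/2 (U(B) = ((78 + B)*(59 + B))/2 = ((59 + B)*(78 + B))/2 = (59 + B)*(78 + B)/2)
(b(30, 59) + (U(82)/(-24841) - 24983/(-678)))*(38991 - 49563) = (30² + ((2301 + (½)*82² + (137/2)*82)/(-24841) - 24983/(-678)))*(38991 - 49563) = (900 + ((2301 + (½)*6724 + 5617)*(-1/24841) - 24983*(-1/678)))*(-10572) = (900 + ((2301 + 3362 + 5617)*(-1/24841) + 24983/678))*(-10572) = (900 + (11280*(-1/24841) + 24983/678))*(-10572) = (900 + (-11280/24841 + 24983/678))*(-10572) = (900 + 612954863/16842198)*(-10572) = (15770933063/16842198)*(-10572) = -27788384057006/2807033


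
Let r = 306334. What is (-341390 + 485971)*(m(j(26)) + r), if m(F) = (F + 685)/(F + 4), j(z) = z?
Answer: 442935026237/10 ≈ 4.4293e+10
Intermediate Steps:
m(F) = (685 + F)/(4 + F)
(-341390 + 485971)*(m(j(26)) + r) = (-341390 + 485971)*((685 + 26)/(4 + 26) + 306334) = 144581*(711/30 + 306334) = 144581*((1/30)*711 + 306334) = 144581*(237/10 + 306334) = 144581*(3063577/10) = 442935026237/10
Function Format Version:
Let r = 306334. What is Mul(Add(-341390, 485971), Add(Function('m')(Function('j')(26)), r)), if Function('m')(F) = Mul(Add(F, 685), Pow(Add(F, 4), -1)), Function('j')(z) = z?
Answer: Rational(442935026237, 10) ≈ 4.4293e+10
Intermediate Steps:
Function('m')(F) = Mul(Pow(Add(4, F), -1), Add(685, F)) (Function('m')(F) = Mul(Add(685, F), Pow(Add(4, F), -1)) = Mul(Pow(Add(4, F), -1), Add(685, F)))
Mul(Add(-341390, 485971), Add(Function('m')(Function('j')(26)), r)) = Mul(Add(-341390, 485971), Add(Mul(Pow(Add(4, 26), -1), Add(685, 26)), 306334)) = Mul(144581, Add(Mul(Pow(30, -1), 711), 306334)) = Mul(144581, Add(Mul(Rational(1, 30), 711), 306334)) = Mul(144581, Add(Rational(237, 10), 306334)) = Mul(144581, Rational(3063577, 10)) = Rational(442935026237, 10)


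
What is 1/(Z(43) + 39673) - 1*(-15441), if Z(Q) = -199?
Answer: 609518035/39474 ≈ 15441.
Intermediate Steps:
1/(Z(43) + 39673) - 1*(-15441) = 1/(-199 + 39673) - 1*(-15441) = 1/39474 + 15441 = 609518035/39474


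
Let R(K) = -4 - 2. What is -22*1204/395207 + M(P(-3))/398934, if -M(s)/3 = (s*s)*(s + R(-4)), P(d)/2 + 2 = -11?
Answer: 2513398280/26276918223 ≈ 0.095650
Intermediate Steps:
P(d) = -26 (P(d) = -4 + 2*(-11) = -4 - 22 = -26)
R(K) = -6
M(s) = -3*s**2*(-6 + s) (M(s) = -3*s*s*(s - 6) = -3*s**2*(-6 + s))
-22*1204/395207 + M(P(-3))/398934 = -22*1204/395207 + (3*(-26)**2*(6 - 1*(-26)))/398934 = -26488*1/395207 + (3*676*(6 + 26))*(1/398934) = -26488/395207 + (3*676*32)*(1/398934) = -26488/395207 + 64896*(1/398934) = -26488/395207 + 10816/66489 = 2513398280/26276918223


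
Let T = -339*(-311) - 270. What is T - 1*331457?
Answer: -226298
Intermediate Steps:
T = 105159 (T = 105429 - 270 = 105159)
T - 1*331457 = 105159 - 1*331457 = 105159 - 331457 = -226298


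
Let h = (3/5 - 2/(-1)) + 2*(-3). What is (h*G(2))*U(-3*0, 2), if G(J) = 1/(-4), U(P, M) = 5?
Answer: 17/4 ≈ 4.2500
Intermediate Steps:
G(J) = -¼
h = -17/5 (h = (3*(⅕) - 2*(-1)) - 6 = (⅗ + 2) - 6 = 13/5 - 6 = -17/5 ≈ -3.4000)
(h*G(2))*U(-3*0, 2) = -17/5*(-¼)*5 = (17/20)*5 = 17/4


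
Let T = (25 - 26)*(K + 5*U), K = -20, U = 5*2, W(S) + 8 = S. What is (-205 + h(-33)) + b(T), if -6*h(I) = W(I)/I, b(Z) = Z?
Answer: -46571/198 ≈ -235.21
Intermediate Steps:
W(S) = -8 + S
U = 10
T = -30 (T = (25 - 26)*(-20 + 5*10) = -(-20 + 50) = -1*30 = -30)
h(I) = -(-8 + I)/(6*I)
(-205 + h(-33)) + b(T) = (-205 + (⅙)*(8 - 1*(-33))/(-33)) - 30 = (-205 + (⅙)*(-1/33)*(8 + 33)) - 30 = (-205 + (⅙)*(-1/33)*41) - 30 = (-205 - 41/198) - 30 = -40631/198 - 30 = -46571/198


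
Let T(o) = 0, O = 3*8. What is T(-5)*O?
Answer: 0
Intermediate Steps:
O = 24
T(-5)*O = 0*24 = 0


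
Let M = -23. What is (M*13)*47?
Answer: -14053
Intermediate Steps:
(M*13)*47 = -23*13*47 = -299*47 = -14053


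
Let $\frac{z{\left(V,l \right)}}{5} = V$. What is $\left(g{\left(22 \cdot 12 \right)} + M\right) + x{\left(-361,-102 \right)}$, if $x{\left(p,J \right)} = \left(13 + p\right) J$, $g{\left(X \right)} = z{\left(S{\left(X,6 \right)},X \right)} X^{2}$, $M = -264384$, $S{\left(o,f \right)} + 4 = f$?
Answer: $468072$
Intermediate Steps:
$S{\left(o,f \right)} = -4 + f$
$z{\left(V,l \right)} = 5 V$
$g{\left(X \right)} = 10 X^{2}$ ($g{\left(X \right)} = 5 \left(-4 + 6\right) X^{2} = 5 \cdot 2 X^{2} = 10 X^{2}$)
$x{\left(p,J \right)} = J \left(13 + p\right)$
$\left(g{\left(22 \cdot 12 \right)} + M\right) + x{\left(-361,-102 \right)} = \left(10 \left(22 \cdot 12\right)^{2} - 264384\right) - 102 \left(13 - 361\right) = \left(10 \cdot 264^{2} - 264384\right) - -35496 = \left(10 \cdot 69696 - 264384\right) + 35496 = \left(696960 - 264384\right) + 35496 = 432576 + 35496 = 468072$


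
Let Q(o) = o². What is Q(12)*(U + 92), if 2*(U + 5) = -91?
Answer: 5976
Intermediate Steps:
U = -101/2 (U = -5 + (½)*(-91) = -5 - 91/2 = -101/2 ≈ -50.500)
Q(12)*(U + 92) = 12²*(-101/2 + 92) = 144*(83/2) = 5976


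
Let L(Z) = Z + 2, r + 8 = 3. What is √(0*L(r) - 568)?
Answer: 2*I*√142 ≈ 23.833*I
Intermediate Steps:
r = -5 (r = -8 + 3 = -5)
L(Z) = 2 + Z
√(0*L(r) - 568) = √(0*(2 - 5) - 568) = √(0*(-3) - 568) = √(0 - 568) = √(-568) = 2*I*√142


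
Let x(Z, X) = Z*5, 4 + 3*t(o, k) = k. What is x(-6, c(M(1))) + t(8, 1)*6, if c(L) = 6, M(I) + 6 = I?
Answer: -36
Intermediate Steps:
M(I) = -6 + I
t(o, k) = -4/3 + k/3
x(Z, X) = 5*Z
x(-6, c(M(1))) + t(8, 1)*6 = 5*(-6) + (-4/3 + (⅓)*1)*6 = -30 + (-4/3 + ⅓)*6 = -30 - 1*6 = -30 - 6 = -36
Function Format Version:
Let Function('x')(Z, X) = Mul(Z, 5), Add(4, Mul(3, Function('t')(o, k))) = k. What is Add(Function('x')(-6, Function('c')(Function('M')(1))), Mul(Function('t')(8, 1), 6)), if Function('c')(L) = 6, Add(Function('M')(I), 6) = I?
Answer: -36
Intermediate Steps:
Function('M')(I) = Add(-6, I)
Function('t')(o, k) = Add(Rational(-4, 3), Mul(Rational(1, 3), k))
Function('x')(Z, X) = Mul(5, Z)
Add(Function('x')(-6, Function('c')(Function('M')(1))), Mul(Function('t')(8, 1), 6)) = Add(Mul(5, -6), Mul(Add(Rational(-4, 3), Mul(Rational(1, 3), 1)), 6)) = Add(-30, Mul(Add(Rational(-4, 3), Rational(1, 3)), 6)) = Add(-30, Mul(-1, 6)) = Add(-30, -6) = -36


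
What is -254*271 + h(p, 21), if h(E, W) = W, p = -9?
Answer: -68813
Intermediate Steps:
-254*271 + h(p, 21) = -254*271 + 21 = -68834 + 21 = -68813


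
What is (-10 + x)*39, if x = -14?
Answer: -936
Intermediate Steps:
(-10 + x)*39 = (-10 - 14)*39 = -24*39 = -936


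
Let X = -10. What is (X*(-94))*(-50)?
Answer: -47000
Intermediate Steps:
(X*(-94))*(-50) = -10*(-94)*(-50) = 940*(-50) = -47000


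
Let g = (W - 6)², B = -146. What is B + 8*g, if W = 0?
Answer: 142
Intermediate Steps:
g = 36 (g = (0 - 6)² = (-6)² = 36)
B + 8*g = -146 + 8*36 = -146 + 288 = 142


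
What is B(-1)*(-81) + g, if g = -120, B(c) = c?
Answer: -39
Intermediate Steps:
B(-1)*(-81) + g = -1*(-81) - 120 = 81 - 120 = -39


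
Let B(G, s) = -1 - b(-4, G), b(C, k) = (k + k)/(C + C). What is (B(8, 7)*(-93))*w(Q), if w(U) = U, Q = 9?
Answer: -837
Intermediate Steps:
b(C, k) = k/C (b(C, k) = (2*k)/((2*C)) = (2*k)*(1/(2*C)) = k/C)
B(G, s) = -1 + G/4 (B(G, s) = -1 - G/(-4) = -1 - G*(-1)/4 = -1 - (-1)*G/4 = -1 + G/4)
(B(8, 7)*(-93))*w(Q) = ((-1 + (1/4)*8)*(-93))*9 = ((-1 + 2)*(-93))*9 = (1*(-93))*9 = -93*9 = -837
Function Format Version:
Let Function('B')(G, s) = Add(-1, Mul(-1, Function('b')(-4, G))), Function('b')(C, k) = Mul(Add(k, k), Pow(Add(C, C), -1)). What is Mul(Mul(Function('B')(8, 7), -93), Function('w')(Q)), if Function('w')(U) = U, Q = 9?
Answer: -837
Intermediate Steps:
Function('b')(C, k) = Mul(k, Pow(C, -1)) (Function('b')(C, k) = Mul(Mul(2, k), Pow(Mul(2, C), -1)) = Mul(Mul(2, k), Mul(Rational(1, 2), Pow(C, -1))) = Mul(k, Pow(C, -1)))
Function('B')(G, s) = Add(-1, Mul(Rational(1, 4), G)) (Function('B')(G, s) = Add(-1, Mul(-1, Mul(G, Pow(-4, -1)))) = Add(-1, Mul(-1, Mul(G, Rational(-1, 4)))) = Add(-1, Mul(-1, Mul(Rational(-1, 4), G))) = Add(-1, Mul(Rational(1, 4), G)))
Mul(Mul(Function('B')(8, 7), -93), Function('w')(Q)) = Mul(Mul(Add(-1, Mul(Rational(1, 4), 8)), -93), 9) = Mul(Mul(Add(-1, 2), -93), 9) = Mul(Mul(1, -93), 9) = Mul(-93, 9) = -837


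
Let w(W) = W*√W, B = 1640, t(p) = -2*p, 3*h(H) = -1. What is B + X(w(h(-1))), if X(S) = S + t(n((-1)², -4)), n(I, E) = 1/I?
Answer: 1638 - I*√3/9 ≈ 1638.0 - 0.19245*I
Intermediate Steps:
h(H) = -⅓ (h(H) = (⅓)*(-1) = -⅓)
w(W) = W^(3/2)
X(S) = -2 + S (X(S) = S - 2/((-1)²) = S - 2/1 = S - 2*1 = S - 2 = -2 + S)
B + X(w(h(-1))) = 1640 + (-2 + (-⅓)^(3/2)) = 1640 + (-2 - I*√3/9) = 1638 - I*√3/9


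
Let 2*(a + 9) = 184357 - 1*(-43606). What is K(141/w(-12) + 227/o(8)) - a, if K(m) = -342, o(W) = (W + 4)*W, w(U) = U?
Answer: -228629/2 ≈ -1.1431e+5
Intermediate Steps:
o(W) = W*(4 + W) (o(W) = (4 + W)*W = W*(4 + W))
a = 227945/2 (a = -9 + (184357 - 1*(-43606))/2 = -9 + (184357 + 43606)/2 = -9 + (½)*227963 = -9 + 227963/2 = 227945/2 ≈ 1.1397e+5)
K(141/w(-12) + 227/o(8)) - a = -342 - 1*227945/2 = -342 - 227945/2 = -228629/2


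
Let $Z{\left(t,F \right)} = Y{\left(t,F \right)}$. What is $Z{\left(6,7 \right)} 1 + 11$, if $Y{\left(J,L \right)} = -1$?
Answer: $10$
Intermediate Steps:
$Z{\left(t,F \right)} = -1$
$Z{\left(6,7 \right)} 1 + 11 = \left(-1\right) 1 + 11 = -1 + 11 = 10$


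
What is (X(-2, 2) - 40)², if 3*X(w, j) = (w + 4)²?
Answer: 13456/9 ≈ 1495.1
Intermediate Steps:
X(w, j) = (4 + w)²/3 (X(w, j) = (w + 4)²/3 = (4 + w)²/3)
(X(-2, 2) - 40)² = ((4 - 2)²/3 - 40)² = ((⅓)*2² - 40)² = ((⅓)*4 - 40)² = (4/3 - 40)² = (-116/3)² = 13456/9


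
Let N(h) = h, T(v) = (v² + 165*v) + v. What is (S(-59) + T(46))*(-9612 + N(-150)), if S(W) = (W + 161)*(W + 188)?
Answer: -223647420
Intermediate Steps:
T(v) = v² + 166*v
S(W) = (161 + W)*(188 + W)
(S(-59) + T(46))*(-9612 + N(-150)) = ((30268 + (-59)² + 349*(-59)) + 46*(166 + 46))*(-9612 - 150) = ((30268 + 3481 - 20591) + 46*212)*(-9762) = (13158 + 9752)*(-9762) = 22910*(-9762) = -223647420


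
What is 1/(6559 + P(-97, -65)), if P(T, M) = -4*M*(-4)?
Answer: 1/5519 ≈ 0.00018119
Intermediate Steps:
P(T, M) = 16*M
1/(6559 + P(-97, -65)) = 1/(6559 + 16*(-65)) = 1/(6559 - 1040) = 1/5519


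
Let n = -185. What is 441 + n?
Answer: 256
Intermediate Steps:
441 + n = 441 - 185 = 256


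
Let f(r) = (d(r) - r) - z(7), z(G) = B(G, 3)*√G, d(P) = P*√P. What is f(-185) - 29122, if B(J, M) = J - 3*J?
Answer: -28937 + 14*√7 - 185*I*√185 ≈ -28900.0 - 2516.3*I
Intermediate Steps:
B(J, M) = -2*J
d(P) = P^(3/2)
z(G) = -2*G^(3/2) (z(G) = (-2*G)*√G = -2*G^(3/2))
f(r) = r^(3/2) - r + 14*√7 (f(r) = (r^(3/2) - r) - (-2)*7^(3/2) = (r^(3/2) - r) - (-2)*7*√7 = (r^(3/2) - r) - (-14)*√7 = (r^(3/2) - r) + 14*√7 = r^(3/2) - r + 14*√7)
f(-185) - 29122 = ((-185)^(3/2) - 1*(-185) + 14*√7) - 29122 = (-185*I*√185 + 185 + 14*√7) - 29122 = (185 + 14*√7 - 185*I*√185) - 29122 = -28937 + 14*√7 - 185*I*√185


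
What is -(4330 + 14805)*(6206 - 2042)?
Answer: -79678140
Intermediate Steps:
-(4330 + 14805)*(6206 - 2042) = -19135*4164 = -1*79678140 = -79678140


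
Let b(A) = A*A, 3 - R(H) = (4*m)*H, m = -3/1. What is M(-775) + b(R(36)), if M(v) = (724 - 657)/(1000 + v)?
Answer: 42575692/225 ≈ 1.8923e+5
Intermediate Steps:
M(v) = 67/(1000 + v)
m = -3 (m = -3*1 = -3)
R(H) = 3 + 12*H (R(H) = 3 - 4*(-3)*H = 3 - (-12)*H = 3 + 12*H)
b(A) = A²
M(-775) + b(R(36)) = 67/(1000 - 775) + (3 + 12*36)² = 67/225 + (3 + 432)² = 67*(1/225) + 435² = 67/225 + 189225 = 42575692/225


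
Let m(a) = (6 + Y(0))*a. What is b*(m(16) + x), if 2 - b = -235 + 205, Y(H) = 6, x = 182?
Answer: 11968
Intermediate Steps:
m(a) = 12*a (m(a) = (6 + 6)*a = 12*a)
b = 32 (b = 2 - (-235 + 205) = 2 - 1*(-30) = 2 + 30 = 32)
b*(m(16) + x) = 32*(12*16 + 182) = 32*(192 + 182) = 32*374 = 11968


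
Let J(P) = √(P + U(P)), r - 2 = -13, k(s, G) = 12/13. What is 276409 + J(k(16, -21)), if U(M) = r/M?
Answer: 276409 + 7*I*√1365/78 ≈ 2.7641e+5 + 3.3157*I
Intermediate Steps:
k(s, G) = 12/13 (k(s, G) = 12*(1/13) = 12/13)
r = -11 (r = 2 - 13 = -11)
U(M) = -11/M
J(P) = √(P - 11/P)
276409 + J(k(16, -21)) = 276409 + √(12/13 - 11/12/13) = 276409 + √(12/13 - 11*13/12) = 276409 + √(12/13 - 143/12) = 276409 + √(-1715/156) = 276409 + 7*I*√1365/78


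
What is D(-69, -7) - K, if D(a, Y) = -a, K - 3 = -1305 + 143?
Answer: 1228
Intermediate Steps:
K = -1159 (K = 3 + (-1305 + 143) = 3 - 1162 = -1159)
D(-69, -7) - K = -1*(-69) - 1*(-1159) = 69 + 1159 = 1228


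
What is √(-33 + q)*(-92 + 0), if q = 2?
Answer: -92*I*√31 ≈ -512.23*I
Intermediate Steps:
√(-33 + q)*(-92 + 0) = √(-33 + 2)*(-92 + 0) = √(-31)*(-92) = (I*√31)*(-92) = -92*I*√31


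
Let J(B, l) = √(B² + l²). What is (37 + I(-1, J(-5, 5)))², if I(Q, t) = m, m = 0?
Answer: 1369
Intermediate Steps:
I(Q, t) = 0
(37 + I(-1, J(-5, 5)))² = (37 + 0)² = 37² = 1369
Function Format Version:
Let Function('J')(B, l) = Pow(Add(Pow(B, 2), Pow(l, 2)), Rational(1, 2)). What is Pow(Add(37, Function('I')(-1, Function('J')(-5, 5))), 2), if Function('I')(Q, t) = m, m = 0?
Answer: 1369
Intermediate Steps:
Function('I')(Q, t) = 0
Pow(Add(37, Function('I')(-1, Function('J')(-5, 5))), 2) = Pow(Add(37, 0), 2) = Pow(37, 2) = 1369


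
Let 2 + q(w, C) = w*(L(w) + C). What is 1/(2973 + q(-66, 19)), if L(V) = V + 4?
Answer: 1/5809 ≈ 0.00017215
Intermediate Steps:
L(V) = 4 + V
q(w, C) = -2 + w*(4 + C + w) (q(w, C) = -2 + w*((4 + w) + C) = -2 + w*(4 + C + w))
1/(2973 + q(-66, 19)) = 1/(2973 + (-2 + 19*(-66) - 66*(4 - 66))) = 1/(2973 + (-2 - 1254 - 66*(-62))) = 1/(2973 + (-2 - 1254 + 4092)) = 1/(2973 + 2836) = 1/5809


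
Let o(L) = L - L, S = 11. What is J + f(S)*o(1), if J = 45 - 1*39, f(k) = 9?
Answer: 6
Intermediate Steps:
o(L) = 0
J = 6 (J = 45 - 39 = 6)
J + f(S)*o(1) = 6 + 9*0 = 6 + 0 = 6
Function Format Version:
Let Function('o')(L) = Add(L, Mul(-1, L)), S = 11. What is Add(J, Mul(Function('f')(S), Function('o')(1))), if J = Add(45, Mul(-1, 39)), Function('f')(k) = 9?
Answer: 6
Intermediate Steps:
Function('o')(L) = 0
J = 6 (J = Add(45, -39) = 6)
Add(J, Mul(Function('f')(S), Function('o')(1))) = Add(6, Mul(9, 0)) = Add(6, 0) = 6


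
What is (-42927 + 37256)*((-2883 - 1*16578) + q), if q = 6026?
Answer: 76189885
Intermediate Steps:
(-42927 + 37256)*((-2883 - 1*16578) + q) = (-42927 + 37256)*((-2883 - 1*16578) + 6026) = -5671*((-2883 - 16578) + 6026) = -5671*(-19461 + 6026) = -5671*(-13435) = 76189885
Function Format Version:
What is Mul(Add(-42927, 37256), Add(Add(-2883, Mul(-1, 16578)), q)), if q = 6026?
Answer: 76189885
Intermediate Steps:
Mul(Add(-42927, 37256), Add(Add(-2883, Mul(-1, 16578)), q)) = Mul(Add(-42927, 37256), Add(Add(-2883, Mul(-1, 16578)), 6026)) = Mul(-5671, Add(Add(-2883, -16578), 6026)) = Mul(-5671, Add(-19461, 6026)) = Mul(-5671, -13435) = 76189885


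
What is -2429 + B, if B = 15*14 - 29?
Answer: -2248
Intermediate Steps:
B = 181 (B = 210 - 29 = 181)
-2429 + B = -2429 + 181 = -2248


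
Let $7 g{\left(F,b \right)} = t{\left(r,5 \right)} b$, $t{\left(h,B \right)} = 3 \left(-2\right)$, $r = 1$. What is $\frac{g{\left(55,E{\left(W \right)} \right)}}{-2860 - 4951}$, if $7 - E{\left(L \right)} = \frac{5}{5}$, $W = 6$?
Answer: $\frac{36}{54677} \approx 0.00065841$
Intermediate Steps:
$t{\left(h,B \right)} = -6$
$E{\left(L \right)} = 6$ ($E{\left(L \right)} = 7 - \frac{5}{5} = 7 - 5 \cdot \frac{1}{5} = 7 - 1 = 6$)
$g{\left(F,b \right)} = - \frac{6 b}{7}$ ($g{\left(F,b \right)} = \frac{\left(-6\right) b}{7} = - \frac{6 b}{7}$)
$\frac{g{\left(55,E{\left(W \right)} \right)}}{-2860 - 4951} = \frac{\left(- \frac{6}{7}\right) 6}{-2860 - 4951} = - \frac{36}{7 \left(-2860 - 4951\right)} = - \frac{36}{7 \left(-7811\right)} = \left(- \frac{36}{7}\right) \left(- \frac{1}{7811}\right) = \frac{36}{54677}$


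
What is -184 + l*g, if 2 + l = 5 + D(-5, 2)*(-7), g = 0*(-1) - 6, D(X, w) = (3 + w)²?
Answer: 848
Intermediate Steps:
g = -6 (g = 0 - 6 = -6)
l = -172 (l = -2 + (5 + (3 + 2)²*(-7)) = -2 + (5 + 5²*(-7)) = -2 + (5 + 25*(-7)) = -2 + (5 - 175) = -2 - 170 = -172)
-184 + l*g = -184 - 172*(-6) = -184 + 1032 = 848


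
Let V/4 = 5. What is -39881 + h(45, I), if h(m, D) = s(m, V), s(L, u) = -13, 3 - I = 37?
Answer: -39894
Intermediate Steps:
I = -34 (I = 3 - 1*37 = 3 - 37 = -34)
V = 20 (V = 4*5 = 20)
h(m, D) = -13
-39881 + h(45, I) = -39881 - 13 = -39894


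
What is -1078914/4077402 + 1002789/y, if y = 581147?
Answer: 82423005710/56418331907 ≈ 1.4609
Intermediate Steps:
-1078914/4077402 + 1002789/y = -1078914/4077402 + 1002789/581147 = -1078914*1/4077402 + 1002789*(1/581147) = -179819/679567 + 1002789/581147 = 82423005710/56418331907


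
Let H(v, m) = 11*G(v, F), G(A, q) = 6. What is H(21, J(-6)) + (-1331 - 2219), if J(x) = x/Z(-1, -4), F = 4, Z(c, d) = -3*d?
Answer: -3484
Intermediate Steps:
J(x) = x/12 (J(x) = x/((-3*(-4))) = x/12)
H(v, m) = 66 (H(v, m) = 11*6 = 66)
H(21, J(-6)) + (-1331 - 2219) = 66 + (-1331 - 2219) = 66 - 3550 = -3484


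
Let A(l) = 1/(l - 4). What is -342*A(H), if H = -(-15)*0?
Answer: 171/2 ≈ 85.500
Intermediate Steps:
H = 0 (H = -3*0 = 0)
A(l) = 1/(-4 + l)
-342*A(H) = -342/(-4 + 0) = -342/(-4) = -342*(-1/4) = 171/2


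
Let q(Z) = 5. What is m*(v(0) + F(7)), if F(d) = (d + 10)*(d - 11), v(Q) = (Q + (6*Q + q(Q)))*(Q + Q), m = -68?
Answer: 4624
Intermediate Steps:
v(Q) = 2*Q*(5 + 7*Q) (v(Q) = (Q + (6*Q + 5))*(Q + Q) = (Q + (5 + 6*Q))*(2*Q) = (5 + 7*Q)*(2*Q) = 2*Q*(5 + 7*Q))
F(d) = (-11 + d)*(10 + d) (F(d) = (10 + d)*(-11 + d) = (-11 + d)*(10 + d))
m*(v(0) + F(7)) = -68*(2*0*(5 + 7*0) + (-110 + 7**2 - 1*7)) = -68*(2*0*(5 + 0) + (-110 + 49 - 7)) = -68*(2*0*5 - 68) = -68*(0 - 68) = -68*(-68) = 4624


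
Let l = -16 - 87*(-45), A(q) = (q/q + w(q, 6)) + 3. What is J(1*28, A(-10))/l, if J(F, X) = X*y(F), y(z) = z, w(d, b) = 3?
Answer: 28/557 ≈ 0.050269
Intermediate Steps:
A(q) = 7 (A(q) = (q/q + 3) + 3 = (1 + 3) + 3 = 4 + 3 = 7)
J(F, X) = F*X (J(F, X) = X*F = F*X)
l = 3899 (l = -16 + 3915 = 3899)
J(1*28, A(-10))/l = ((1*28)*7)/3899 = (28*7)*(1/3899) = 196*(1/3899) = 28/557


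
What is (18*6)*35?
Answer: 3780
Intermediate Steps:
(18*6)*35 = 108*35 = 3780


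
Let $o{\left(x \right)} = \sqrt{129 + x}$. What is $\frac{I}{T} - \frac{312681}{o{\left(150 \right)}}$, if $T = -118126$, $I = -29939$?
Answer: $\frac{29939}{118126} - \frac{104227 \sqrt{31}}{31} \approx -18719.0$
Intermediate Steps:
$\frac{I}{T} - \frac{312681}{o{\left(150 \right)}} = - \frac{29939}{-118126} - \frac{312681}{\sqrt{129 + 150}} = \left(-29939\right) \left(- \frac{1}{118126}\right) - \frac{312681}{\sqrt{279}} = \frac{29939}{118126} - \frac{312681}{3 \sqrt{31}} = \frac{29939}{118126} - 312681 \frac{\sqrt{31}}{93} = \frac{29939}{118126} - \frac{104227 \sqrt{31}}{31}$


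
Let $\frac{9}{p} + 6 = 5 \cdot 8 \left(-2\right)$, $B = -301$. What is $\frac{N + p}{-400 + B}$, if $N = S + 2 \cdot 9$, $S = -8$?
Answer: $- \frac{851}{60286} \approx -0.014116$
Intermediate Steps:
$p = - \frac{9}{86}$ ($p = \frac{9}{-6 + 5 \cdot 8 \left(-2\right)} = \frac{9}{-6 + 40 \left(-2\right)} = \frac{9}{-6 - 80} = \frac{9}{-86} = 9 \left(- \frac{1}{86}\right) = - \frac{9}{86} \approx -0.10465$)
$N = 10$ ($N = -8 + 2 \cdot 9 = -8 + 18 = 10$)
$\frac{N + p}{-400 + B} = \frac{10 - \frac{9}{86}}{-400 - 301} = \frac{851}{86 \left(-701\right)} = \frac{851}{86} \left(- \frac{1}{701}\right) = - \frac{851}{60286}$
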